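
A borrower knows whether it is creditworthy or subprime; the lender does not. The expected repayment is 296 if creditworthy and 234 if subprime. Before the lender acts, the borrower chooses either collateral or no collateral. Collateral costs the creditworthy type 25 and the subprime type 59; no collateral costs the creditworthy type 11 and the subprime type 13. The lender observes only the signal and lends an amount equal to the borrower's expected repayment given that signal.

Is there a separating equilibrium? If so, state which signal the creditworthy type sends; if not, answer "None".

Try creditworthy → collateral, subprime → no collateral:
  Under separation the lender infers type exactly: collateral → creditworthy (pays 296), no collateral → subprime (pays 234).
  Creditworthy: collateral gives 296 − 25 = 271; no collateral gives 234 − 11 = 223. No deviation. ✓
  Subprime: no collateral gives 234 − 13 = 221; collateral gives 296 − 59 = 237. Would deviate. ✗
Try creditworthy → no collateral, subprime → collateral:
  Under separation the lender infers type exactly: no collateral → creditworthy (pays 296), collateral → subprime (pays 234).
  Creditworthy: no collateral gives 296 − 11 = 285; collateral gives 234 − 25 = 209. No deviation. ✓
  Subprime: collateral gives 234 − 59 = 175; no collateral gives 296 − 13 = 283. Would deviate. ✗
Neither assignment is incentive-compatible.

None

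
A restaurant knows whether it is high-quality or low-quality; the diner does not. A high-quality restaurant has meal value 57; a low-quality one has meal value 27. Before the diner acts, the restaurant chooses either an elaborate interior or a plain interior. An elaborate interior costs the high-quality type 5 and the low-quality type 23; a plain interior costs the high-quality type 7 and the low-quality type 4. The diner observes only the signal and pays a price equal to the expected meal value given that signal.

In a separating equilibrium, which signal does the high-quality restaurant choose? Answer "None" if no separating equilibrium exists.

None

Try high-quality → elaborate interior, low-quality → plain interior:
  If types separate, elaborate interior earns payment 57 and plain interior earns 27.
  High-quality: elaborate interior gives 57 − 5 = 52; plain interior gives 27 − 7 = 20. No deviation. ✓
  Low-quality: plain interior gives 27 − 4 = 23; elaborate interior gives 57 − 23 = 34. Would deviate. ✗
Try high-quality → plain interior, low-quality → elaborate interior:
  If types separate, plain interior earns payment 57 and elaborate interior earns 27.
  High-quality: plain interior gives 57 − 7 = 50; elaborate interior gives 27 − 5 = 22. No deviation. ✓
  Low-quality: elaborate interior gives 27 − 23 = 4; plain interior gives 57 − 4 = 53. Would deviate. ✗
Neither assignment is incentive-compatible.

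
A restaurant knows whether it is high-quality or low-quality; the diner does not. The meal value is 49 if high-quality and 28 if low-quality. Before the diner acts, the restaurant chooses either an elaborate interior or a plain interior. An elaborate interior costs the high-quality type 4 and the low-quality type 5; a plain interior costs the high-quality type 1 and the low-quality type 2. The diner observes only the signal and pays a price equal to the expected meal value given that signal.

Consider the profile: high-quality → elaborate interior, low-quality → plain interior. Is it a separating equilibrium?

No

Under separation the diner infers type exactly: elaborate interior → high-quality (pays 49), plain interior → low-quality (pays 28).
High-quality: elaborate interior gives 49 − 4 = 45; plain interior gives 28 − 1 = 27. No deviation. ✓
Low-quality: plain interior gives 28 − 2 = 26; elaborate interior gives 49 − 5 = 44. Would deviate. ✗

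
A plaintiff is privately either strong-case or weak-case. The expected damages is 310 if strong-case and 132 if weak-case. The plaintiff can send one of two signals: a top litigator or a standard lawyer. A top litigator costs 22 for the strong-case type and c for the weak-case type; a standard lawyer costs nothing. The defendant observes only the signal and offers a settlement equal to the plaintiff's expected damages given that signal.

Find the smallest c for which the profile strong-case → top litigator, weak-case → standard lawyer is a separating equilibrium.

Under separation: top litigator → strong-case (pays 310); standard lawyer → weak-case (pays 132).
Strong-case: 310 − 22 = 288 ≥ 132 − 0 = 132. Holds regardless of c. ✓
Weak-case: 132 − 0 ≥ 310 − c, so c ≥ 310 − 132 = 178.

178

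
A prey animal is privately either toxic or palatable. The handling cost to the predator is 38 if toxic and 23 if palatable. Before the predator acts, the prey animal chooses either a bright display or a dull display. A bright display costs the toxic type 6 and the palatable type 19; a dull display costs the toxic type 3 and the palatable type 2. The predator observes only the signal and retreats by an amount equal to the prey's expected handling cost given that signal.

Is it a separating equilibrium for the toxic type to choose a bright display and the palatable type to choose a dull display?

If types separate, bright display earns payment 38 and dull display earns 23.
Toxic: bright display gives 38 − 6 = 32; dull display gives 23 − 3 = 20. No deviation. ✓
Palatable: dull display gives 23 − 2 = 21; bright display gives 38 − 19 = 19. No deviation. ✓
Neither type gains from mimicking the other.

Yes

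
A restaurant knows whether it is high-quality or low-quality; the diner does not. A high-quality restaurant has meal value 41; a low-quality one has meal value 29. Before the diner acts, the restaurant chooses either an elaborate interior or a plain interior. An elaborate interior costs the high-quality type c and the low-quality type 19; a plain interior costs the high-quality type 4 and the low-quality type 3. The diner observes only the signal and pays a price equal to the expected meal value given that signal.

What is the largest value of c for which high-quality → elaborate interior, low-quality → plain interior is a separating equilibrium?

16

Under separation: elaborate interior → high-quality (pays 41); plain interior → low-quality (pays 29).
Low-quality: 29 − 3 = 26 ≥ 41 − 19 = 22. Holds regardless of c. ✓
High-quality: 41 − c ≥ 29 − 4, so c ≤ 41 − 25 = 16.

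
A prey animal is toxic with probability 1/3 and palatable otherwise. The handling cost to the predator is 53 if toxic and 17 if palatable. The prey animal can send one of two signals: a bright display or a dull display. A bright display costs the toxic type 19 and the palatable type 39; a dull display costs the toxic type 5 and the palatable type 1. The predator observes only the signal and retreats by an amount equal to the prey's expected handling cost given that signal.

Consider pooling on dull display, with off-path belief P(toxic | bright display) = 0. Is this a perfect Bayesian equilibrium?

Yes

At the pooled signal (dull display) the predator holds the prior 1/3 and pays 1/3·53 + 2/3·17 = 29. Off-path (bright display) belief 0 gives 0·53 + 1·17 = 17.
Toxic: dull display gives 29 − 5 = 24; bright display gives 17 − 19 = -2. Stays. ✓
Palatable: dull display gives 29 − 1 = 28; bright display gives 17 − 39 = -22. Stays. ✓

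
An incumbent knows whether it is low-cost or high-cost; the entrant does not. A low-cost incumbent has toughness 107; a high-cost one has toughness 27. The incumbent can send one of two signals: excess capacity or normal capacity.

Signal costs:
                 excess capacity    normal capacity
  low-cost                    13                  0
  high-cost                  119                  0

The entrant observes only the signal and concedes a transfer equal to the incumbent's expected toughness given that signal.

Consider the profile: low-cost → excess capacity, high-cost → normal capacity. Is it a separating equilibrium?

Under separation the entrant infers type exactly: excess capacity → low-cost (pays 107), normal capacity → high-cost (pays 27).
Low-cost: excess capacity gives 107 − 13 = 94; normal capacity gives 27 − 0 = 27. No deviation. ✓
High-cost: normal capacity gives 27 − 0 = 27; excess capacity gives 107 − 119 = -12. No deviation. ✓
Both incentive constraints hold.

Yes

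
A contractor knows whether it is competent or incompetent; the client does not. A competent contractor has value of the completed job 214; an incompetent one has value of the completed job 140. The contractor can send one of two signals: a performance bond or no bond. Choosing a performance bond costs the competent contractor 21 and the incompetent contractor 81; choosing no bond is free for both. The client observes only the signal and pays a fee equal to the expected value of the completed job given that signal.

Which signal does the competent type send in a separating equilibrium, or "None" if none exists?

Try competent → bond, incompetent → no bond:
  Under separation the client infers type exactly: bond → competent (pays 214), no bond → incompetent (pays 140).
  Competent: bond gives 214 − 21 = 193; no bond gives 140 − 0 = 140. No deviation. ✓
  Incompetent: no bond gives 140 − 0 = 140; bond gives 214 − 81 = 133. No deviation. ✓
Both hold — the competent type sends bond.

bond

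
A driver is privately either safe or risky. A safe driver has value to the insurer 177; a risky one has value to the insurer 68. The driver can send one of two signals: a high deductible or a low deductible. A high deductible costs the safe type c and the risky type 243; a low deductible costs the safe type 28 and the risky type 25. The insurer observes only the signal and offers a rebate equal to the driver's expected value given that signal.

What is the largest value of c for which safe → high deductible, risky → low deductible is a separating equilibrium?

Under separation: high deductible → safe (pays 177); low deductible → risky (pays 68).
Risky: 68 − 25 = 43 ≥ 177 − 243 = -66. Holds regardless of c. ✓
Safe: 177 − c ≥ 68 − 28, so c ≤ 177 − 40 = 137.

137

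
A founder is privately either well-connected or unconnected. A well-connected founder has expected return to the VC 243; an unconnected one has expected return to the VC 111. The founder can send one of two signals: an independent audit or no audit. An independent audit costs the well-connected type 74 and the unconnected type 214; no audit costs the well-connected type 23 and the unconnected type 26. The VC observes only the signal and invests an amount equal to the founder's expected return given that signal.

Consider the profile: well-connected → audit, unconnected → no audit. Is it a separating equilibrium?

Yes

If types separate, audit earns payment 243 and no audit earns 111.
Well-connected: audit gives 243 − 74 = 169; no audit gives 111 − 23 = 88. No deviation. ✓
Unconnected: no audit gives 111 − 26 = 85; audit gives 243 − 214 = 29. No deviation. ✓
Both incentive constraints hold.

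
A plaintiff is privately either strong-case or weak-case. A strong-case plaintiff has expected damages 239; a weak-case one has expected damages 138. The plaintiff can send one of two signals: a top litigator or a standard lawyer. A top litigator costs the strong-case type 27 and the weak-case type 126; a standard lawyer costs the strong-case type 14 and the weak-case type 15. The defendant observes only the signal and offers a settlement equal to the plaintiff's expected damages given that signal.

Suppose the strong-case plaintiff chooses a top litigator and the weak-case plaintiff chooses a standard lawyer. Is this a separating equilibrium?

If types separate, top litigator earns payment 239 and standard lawyer earns 138.
Strong-case: top litigator gives 239 − 27 = 212; standard lawyer gives 138 − 14 = 124. No deviation. ✓
Weak-case: standard lawyer gives 138 − 15 = 123; top litigator gives 239 − 126 = 113. No deviation. ✓
Both incentive constraints hold.

Yes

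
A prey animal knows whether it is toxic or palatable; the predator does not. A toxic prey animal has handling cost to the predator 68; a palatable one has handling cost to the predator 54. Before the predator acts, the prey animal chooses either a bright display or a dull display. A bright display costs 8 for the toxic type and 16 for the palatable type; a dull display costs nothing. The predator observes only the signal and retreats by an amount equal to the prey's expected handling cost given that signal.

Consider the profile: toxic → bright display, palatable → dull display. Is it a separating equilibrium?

Yes

Under separation the predator infers type exactly: bright display → toxic (pays 68), dull display → palatable (pays 54).
Toxic: bright display gives 68 − 8 = 60; dull display gives 54 − 0 = 54. No deviation. ✓
Palatable: dull display gives 54 − 0 = 54; bright display gives 68 − 16 = 52. No deviation. ✓
Both incentive constraints hold.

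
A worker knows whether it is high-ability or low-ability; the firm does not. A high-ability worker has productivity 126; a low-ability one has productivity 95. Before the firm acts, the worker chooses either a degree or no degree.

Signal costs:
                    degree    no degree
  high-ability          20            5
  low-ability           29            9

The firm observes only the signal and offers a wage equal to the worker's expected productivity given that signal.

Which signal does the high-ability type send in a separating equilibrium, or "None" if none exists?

Try high-ability → degree, low-ability → no degree:
  If types separate, degree earns payment 126 and no degree earns 95.
  High-ability: degree gives 126 − 20 = 106; no degree gives 95 − 5 = 90. No deviation. ✓
  Low-ability: no degree gives 95 − 9 = 86; degree gives 126 − 29 = 97. Would deviate. ✗
Try high-ability → no degree, low-ability → degree:
  If types separate, no degree earns payment 126 and degree earns 95.
  High-ability: no degree gives 126 − 5 = 121; degree gives 95 − 20 = 75. No deviation. ✓
  Low-ability: degree gives 95 − 29 = 66; no degree gives 126 − 9 = 117. Would deviate. ✗
Neither assignment is incentive-compatible.

None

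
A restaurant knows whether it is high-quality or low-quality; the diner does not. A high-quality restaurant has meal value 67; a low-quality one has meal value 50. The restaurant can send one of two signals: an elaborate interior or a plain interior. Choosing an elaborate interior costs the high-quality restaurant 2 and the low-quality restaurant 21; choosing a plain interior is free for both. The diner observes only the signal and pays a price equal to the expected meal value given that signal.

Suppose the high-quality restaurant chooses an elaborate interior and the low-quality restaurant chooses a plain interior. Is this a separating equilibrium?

Yes

If types separate, elaborate interior earns payment 67 and plain interior earns 50.
High-quality: elaborate interior gives 67 − 2 = 65; plain interior gives 50 − 0 = 50. No deviation. ✓
Low-quality: plain interior gives 50 − 0 = 50; elaborate interior gives 67 − 21 = 46. No deviation. ✓
Both incentive constraints hold.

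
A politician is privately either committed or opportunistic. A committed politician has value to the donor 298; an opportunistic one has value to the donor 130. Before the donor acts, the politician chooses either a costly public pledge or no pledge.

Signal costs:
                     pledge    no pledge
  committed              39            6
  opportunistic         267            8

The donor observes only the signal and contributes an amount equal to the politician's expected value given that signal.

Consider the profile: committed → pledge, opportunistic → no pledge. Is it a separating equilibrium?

Yes

If types separate, pledge earns payment 298 and no pledge earns 130.
Committed: pledge gives 298 − 39 = 259; no pledge gives 130 − 6 = 124. No deviation. ✓
Opportunistic: no pledge gives 130 − 8 = 122; pledge gives 298 − 267 = 31. No deviation. ✓
Both incentive constraints hold.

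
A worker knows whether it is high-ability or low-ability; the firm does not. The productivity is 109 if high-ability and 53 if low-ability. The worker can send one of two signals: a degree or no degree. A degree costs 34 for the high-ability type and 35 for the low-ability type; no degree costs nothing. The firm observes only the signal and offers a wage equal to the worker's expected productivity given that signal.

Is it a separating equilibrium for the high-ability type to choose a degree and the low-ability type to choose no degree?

If types separate, degree earns payment 109 and no degree earns 53.
High-ability: degree gives 109 − 34 = 75; no degree gives 53 − 0 = 53. No deviation. ✓
Low-ability: no degree gives 53 − 0 = 53; degree gives 109 − 35 = 74. Would deviate. ✗

No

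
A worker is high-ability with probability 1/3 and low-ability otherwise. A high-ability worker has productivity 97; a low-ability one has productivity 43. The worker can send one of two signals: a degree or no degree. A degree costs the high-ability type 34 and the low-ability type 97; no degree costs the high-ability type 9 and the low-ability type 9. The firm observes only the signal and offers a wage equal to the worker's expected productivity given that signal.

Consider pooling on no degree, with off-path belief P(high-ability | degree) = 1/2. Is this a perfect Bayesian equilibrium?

Yes

On the equilibrium path (no degree) the firm holds the prior 1/3 and pays 1/3·97 + 2/3·43 = 61. Off-path (degree) belief 1/2 gives 1/2·97 + 1/2·43 = 70.
High-ability: no degree gives 61 − 9 = 52; degree gives 70 − 34 = 36. Stays. ✓
Low-ability: no degree gives 61 − 9 = 52; degree gives 70 − 97 = -27. Stays. ✓
Beliefs are Bayes-consistent on-path and both types best-respond.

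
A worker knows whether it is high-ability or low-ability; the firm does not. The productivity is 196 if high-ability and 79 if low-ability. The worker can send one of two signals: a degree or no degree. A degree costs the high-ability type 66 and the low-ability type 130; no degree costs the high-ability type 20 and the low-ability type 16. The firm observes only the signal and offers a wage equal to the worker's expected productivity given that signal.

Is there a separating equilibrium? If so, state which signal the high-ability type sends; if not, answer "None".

None

Try high-ability → degree, low-ability → no degree:
  If types separate, degree earns payment 196 and no degree earns 79.
  High-ability: degree gives 196 − 66 = 130; no degree gives 79 − 20 = 59. No deviation. ✓
  Low-ability: no degree gives 79 − 16 = 63; degree gives 196 − 130 = 66. Would deviate. ✗
Try high-ability → no degree, low-ability → degree:
  If types separate, no degree earns payment 196 and degree earns 79.
  High-ability: no degree gives 196 − 20 = 176; degree gives 79 − 66 = 13. No deviation. ✓
  Low-ability: degree gives 79 − 130 = -51; no degree gives 196 − 16 = 180. Would deviate. ✗
Neither assignment is incentive-compatible.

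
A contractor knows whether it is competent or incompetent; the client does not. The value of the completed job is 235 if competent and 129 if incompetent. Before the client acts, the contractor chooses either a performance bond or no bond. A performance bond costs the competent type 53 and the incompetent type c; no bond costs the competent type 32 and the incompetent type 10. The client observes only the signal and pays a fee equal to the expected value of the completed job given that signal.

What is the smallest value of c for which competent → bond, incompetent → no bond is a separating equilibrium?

Under separation: bond → competent (pays 235); no bond → incompetent (pays 129).
Competent: 235 − 53 = 182 ≥ 129 − 32 = 97. Holds regardless of c. ✓
Incompetent: 129 − 10 ≥ 235 − c, so c ≥ 235 − 119 = 116.

116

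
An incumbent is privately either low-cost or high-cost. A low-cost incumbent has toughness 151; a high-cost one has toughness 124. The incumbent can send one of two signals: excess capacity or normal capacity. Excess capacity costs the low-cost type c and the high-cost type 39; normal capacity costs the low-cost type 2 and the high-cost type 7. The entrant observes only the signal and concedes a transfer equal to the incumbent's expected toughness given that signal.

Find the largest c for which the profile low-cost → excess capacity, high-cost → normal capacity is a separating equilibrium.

29

Under separation: excess capacity → low-cost (pays 151); normal capacity → high-cost (pays 124).
High-cost: 124 − 7 = 117 ≥ 151 − 39 = 112. Holds regardless of c. ✓
Low-cost: 151 − c ≥ 124 − 2, so c ≤ 151 − 122 = 29.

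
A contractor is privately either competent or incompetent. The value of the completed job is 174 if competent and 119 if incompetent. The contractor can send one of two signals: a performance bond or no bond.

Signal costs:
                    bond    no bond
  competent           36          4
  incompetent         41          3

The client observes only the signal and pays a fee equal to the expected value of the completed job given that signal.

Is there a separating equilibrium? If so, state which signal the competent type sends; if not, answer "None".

Try competent → bond, incompetent → no bond:
  If types separate, bond earns payment 174 and no bond earns 119.
  Competent: bond gives 174 − 36 = 138; no bond gives 119 − 4 = 115. No deviation. ✓
  Incompetent: no bond gives 119 − 3 = 116; bond gives 174 − 41 = 133. Would deviate. ✗
Try competent → no bond, incompetent → bond:
  If types separate, no bond earns payment 174 and bond earns 119.
  Competent: no bond gives 174 − 4 = 170; bond gives 119 − 36 = 83. No deviation. ✓
  Incompetent: bond gives 119 − 41 = 78; no bond gives 174 − 3 = 171. Would deviate. ✗
Neither assignment is incentive-compatible.

None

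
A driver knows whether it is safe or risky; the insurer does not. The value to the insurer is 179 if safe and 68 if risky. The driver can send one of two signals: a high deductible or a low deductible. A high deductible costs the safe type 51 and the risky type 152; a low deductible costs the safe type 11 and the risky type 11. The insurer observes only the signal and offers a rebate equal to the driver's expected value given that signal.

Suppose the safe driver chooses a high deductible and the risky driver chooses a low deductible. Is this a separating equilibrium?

Under separation the insurer infers type exactly: high deductible → safe (pays 179), low deductible → risky (pays 68).
Safe: high deductible gives 179 − 51 = 128; low deductible gives 68 − 11 = 57. No deviation. ✓
Risky: low deductible gives 68 − 11 = 57; high deductible gives 179 − 152 = 27. No deviation. ✓
Neither type gains from mimicking the other.

Yes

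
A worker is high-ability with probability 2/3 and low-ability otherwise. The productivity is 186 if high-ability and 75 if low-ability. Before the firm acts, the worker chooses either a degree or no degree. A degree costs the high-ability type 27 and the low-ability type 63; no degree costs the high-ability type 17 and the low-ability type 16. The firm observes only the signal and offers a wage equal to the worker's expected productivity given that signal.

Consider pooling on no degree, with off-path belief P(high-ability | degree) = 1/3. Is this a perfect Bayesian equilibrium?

Yes

On the equilibrium path (no degree) the firm holds the prior 2/3 and pays 2/3·186 + 1/3·75 = 149. Off-path (degree) belief 1/3 gives 1/3·186 + 2/3·75 = 112.
High-ability: no degree gives 149 − 17 = 132; degree gives 112 − 27 = 85. Stays. ✓
Low-ability: no degree gives 149 − 16 = 133; degree gives 112 − 63 = 49. Stays. ✓
Beliefs are Bayes-consistent on-path and both types best-respond.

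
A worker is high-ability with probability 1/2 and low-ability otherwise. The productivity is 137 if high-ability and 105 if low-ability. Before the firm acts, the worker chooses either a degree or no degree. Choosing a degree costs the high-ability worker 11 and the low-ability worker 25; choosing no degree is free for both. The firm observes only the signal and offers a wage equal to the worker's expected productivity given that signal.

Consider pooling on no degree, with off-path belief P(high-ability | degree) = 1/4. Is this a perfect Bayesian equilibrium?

On the equilibrium path (no degree) the firm holds the prior 1/2 and pays 1/2·137 + 1/2·105 = 121. Off-path (degree) belief 1/4 gives 1/4·137 + 3/4·105 = 113.
High-ability: no degree gives 121 − 0 = 121; degree gives 113 − 11 = 102. Stays. ✓
Low-ability: no degree gives 121 − 0 = 121; degree gives 113 − 25 = 88. Stays. ✓
Beliefs are Bayes-consistent on-path and both types best-respond.

Yes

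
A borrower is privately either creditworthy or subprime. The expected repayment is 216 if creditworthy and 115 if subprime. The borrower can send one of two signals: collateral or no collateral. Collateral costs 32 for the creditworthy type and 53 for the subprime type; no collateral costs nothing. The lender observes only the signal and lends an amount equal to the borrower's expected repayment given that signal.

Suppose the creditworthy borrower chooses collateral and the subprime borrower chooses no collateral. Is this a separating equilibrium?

Under separation the lender infers type exactly: collateral → creditworthy (pays 216), no collateral → subprime (pays 115).
Creditworthy: collateral gives 216 − 32 = 184; no collateral gives 115 − 0 = 115. No deviation. ✓
Subprime: no collateral gives 115 − 0 = 115; collateral gives 216 − 53 = 163. Would deviate. ✗

No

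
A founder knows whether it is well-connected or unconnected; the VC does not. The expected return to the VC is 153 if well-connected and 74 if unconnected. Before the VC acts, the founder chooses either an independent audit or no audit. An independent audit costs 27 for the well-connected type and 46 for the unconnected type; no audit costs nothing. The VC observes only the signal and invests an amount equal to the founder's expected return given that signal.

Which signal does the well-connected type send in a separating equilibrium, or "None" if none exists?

Try well-connected → audit, unconnected → no audit:
  If types separate, audit earns payment 153 and no audit earns 74.
  Well-connected: audit gives 153 − 27 = 126; no audit gives 74 − 0 = 74. No deviation. ✓
  Unconnected: no audit gives 74 − 0 = 74; audit gives 153 − 46 = 107. Would deviate. ✗
Try well-connected → no audit, unconnected → audit:
  If types separate, no audit earns payment 153 and audit earns 74.
  Well-connected: no audit gives 153 − 0 = 153; audit gives 74 − 27 = 47. No deviation. ✓
  Unconnected: audit gives 74 − 46 = 28; no audit gives 153 − 0 = 153. Would deviate. ✗
Neither assignment is incentive-compatible.

None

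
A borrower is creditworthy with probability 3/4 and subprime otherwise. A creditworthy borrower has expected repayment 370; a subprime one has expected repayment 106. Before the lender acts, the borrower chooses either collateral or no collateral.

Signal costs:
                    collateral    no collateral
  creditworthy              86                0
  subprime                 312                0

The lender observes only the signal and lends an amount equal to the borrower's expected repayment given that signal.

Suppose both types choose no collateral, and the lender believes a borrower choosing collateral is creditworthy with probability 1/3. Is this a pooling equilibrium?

At the pooled signal (no collateral) the lender holds the prior 3/4 and pays 3/4·370 + 1/4·106 = 304. Off-path (collateral) belief 1/3 gives 1/3·370 + 2/3·106 = 194.
Creditworthy: no collateral gives 304 − 0 = 304; collateral gives 194 − 86 = 108. Stays. ✓
Subprime: no collateral gives 304 − 0 = 304; collateral gives 194 − 312 = -118. Stays. ✓

Yes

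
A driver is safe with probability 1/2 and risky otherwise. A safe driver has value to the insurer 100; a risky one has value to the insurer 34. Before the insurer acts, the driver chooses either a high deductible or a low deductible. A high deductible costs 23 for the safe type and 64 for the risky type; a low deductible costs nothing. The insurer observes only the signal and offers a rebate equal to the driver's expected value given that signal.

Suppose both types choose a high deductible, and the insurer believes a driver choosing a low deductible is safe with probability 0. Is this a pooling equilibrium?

At the pooled signal (high deductible) the insurer holds the prior 1/2 and pays 1/2·100 + 1/2·34 = 67. Off-path (low deductible) belief 0 gives 0·100 + 1·34 = 34.
Safe: high deductible gives 67 − 23 = 44; low deductible gives 34 − 0 = 34. Stays. ✓
Risky: high deductible gives 67 − 64 = 3; low deductible gives 34 − 0 = 34. Deviates. ✗

No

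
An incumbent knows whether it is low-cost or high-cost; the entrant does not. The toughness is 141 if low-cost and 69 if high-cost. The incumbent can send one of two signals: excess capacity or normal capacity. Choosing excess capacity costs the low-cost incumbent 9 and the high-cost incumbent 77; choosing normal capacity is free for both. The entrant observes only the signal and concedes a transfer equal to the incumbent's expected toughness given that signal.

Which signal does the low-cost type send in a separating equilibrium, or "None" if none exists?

Try low-cost → excess capacity, high-cost → normal capacity:
  If types separate, excess capacity earns payment 141 and normal capacity earns 69.
  Low-cost: excess capacity gives 141 − 9 = 132; normal capacity gives 69 − 0 = 69. No deviation. ✓
  High-cost: normal capacity gives 69 − 0 = 69; excess capacity gives 141 − 77 = 64. No deviation. ✓
Both hold — the low-cost type sends excess capacity.

excess capacity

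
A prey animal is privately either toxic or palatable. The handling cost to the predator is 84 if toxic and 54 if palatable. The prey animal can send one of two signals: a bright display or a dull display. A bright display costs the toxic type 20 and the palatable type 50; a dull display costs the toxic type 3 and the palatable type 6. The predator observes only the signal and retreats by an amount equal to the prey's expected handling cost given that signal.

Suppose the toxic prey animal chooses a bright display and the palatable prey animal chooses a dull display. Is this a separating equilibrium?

Yes

If types separate, bright display earns payment 84 and dull display earns 54.
Toxic: bright display gives 84 − 20 = 64; dull display gives 54 − 3 = 51. No deviation. ✓
Palatable: dull display gives 54 − 6 = 48; bright display gives 84 − 50 = 34. No deviation. ✓
Neither type gains from mimicking the other.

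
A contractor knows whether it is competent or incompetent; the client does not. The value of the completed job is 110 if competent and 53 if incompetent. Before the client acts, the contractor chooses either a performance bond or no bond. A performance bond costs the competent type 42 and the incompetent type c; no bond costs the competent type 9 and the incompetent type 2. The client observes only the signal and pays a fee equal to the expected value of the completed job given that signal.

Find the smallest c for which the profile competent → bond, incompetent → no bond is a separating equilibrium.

59

Under separation: bond → competent (pays 110); no bond → incompetent (pays 53).
Competent: 110 − 42 = 68 ≥ 53 − 9 = 44. Holds regardless of c. ✓
Incompetent: 53 − 2 ≥ 110 − c, so c ≥ 110 − 51 = 59.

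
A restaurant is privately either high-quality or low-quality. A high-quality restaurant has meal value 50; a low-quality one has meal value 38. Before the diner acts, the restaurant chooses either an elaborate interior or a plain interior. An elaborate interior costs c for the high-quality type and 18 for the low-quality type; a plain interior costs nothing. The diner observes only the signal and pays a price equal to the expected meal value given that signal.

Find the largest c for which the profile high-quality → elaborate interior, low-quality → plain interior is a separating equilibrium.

Under separation: elaborate interior → high-quality (pays 50); plain interior → low-quality (pays 38).
Low-quality: 38 − 0 = 38 ≥ 50 − 18 = 32. Holds regardless of c. ✓
High-quality: 50 − c ≥ 38 − 0, so c ≤ 50 − 38 = 12.

12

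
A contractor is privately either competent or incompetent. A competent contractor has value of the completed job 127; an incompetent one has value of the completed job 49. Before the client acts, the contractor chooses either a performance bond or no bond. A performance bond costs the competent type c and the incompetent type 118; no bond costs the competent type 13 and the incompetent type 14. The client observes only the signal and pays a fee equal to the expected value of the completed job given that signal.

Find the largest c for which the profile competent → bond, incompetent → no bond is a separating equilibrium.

91

Under separation: bond → competent (pays 127); no bond → incompetent (pays 49).
Incompetent: 49 − 14 = 35 ≥ 127 − 118 = 9. Holds regardless of c. ✓
Competent: 127 − c ≥ 49 − 13, so c ≤ 127 − 36 = 91.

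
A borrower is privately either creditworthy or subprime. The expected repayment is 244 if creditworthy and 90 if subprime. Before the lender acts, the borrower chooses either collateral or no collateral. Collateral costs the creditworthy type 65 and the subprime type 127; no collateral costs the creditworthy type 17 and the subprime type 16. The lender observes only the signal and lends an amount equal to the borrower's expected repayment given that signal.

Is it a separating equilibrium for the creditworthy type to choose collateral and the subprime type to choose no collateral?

If types separate, collateral earns payment 244 and no collateral earns 90.
Creditworthy: collateral gives 244 − 65 = 179; no collateral gives 90 − 17 = 73. No deviation. ✓
Subprime: no collateral gives 90 − 16 = 74; collateral gives 244 − 127 = 117. Would deviate. ✗

No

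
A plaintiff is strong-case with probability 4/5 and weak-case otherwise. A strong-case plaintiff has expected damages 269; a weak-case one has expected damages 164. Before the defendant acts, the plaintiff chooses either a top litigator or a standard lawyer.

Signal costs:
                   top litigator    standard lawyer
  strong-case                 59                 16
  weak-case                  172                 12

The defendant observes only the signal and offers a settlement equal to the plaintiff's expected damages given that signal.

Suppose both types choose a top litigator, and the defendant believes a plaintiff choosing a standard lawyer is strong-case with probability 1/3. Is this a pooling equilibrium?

On the equilibrium path (top litigator) the defendant holds the prior 4/5 and pays 4/5·269 + 1/5·164 = 248. Off-path (standard lawyer) belief 1/3 gives 1/3·269 + 2/3·164 = 199.
Strong-case: top litigator gives 248 − 59 = 189; standard lawyer gives 199 − 16 = 183. Stays. ✓
Weak-case: top litigator gives 248 − 172 = 76; standard lawyer gives 199 − 12 = 187. Deviates. ✗

No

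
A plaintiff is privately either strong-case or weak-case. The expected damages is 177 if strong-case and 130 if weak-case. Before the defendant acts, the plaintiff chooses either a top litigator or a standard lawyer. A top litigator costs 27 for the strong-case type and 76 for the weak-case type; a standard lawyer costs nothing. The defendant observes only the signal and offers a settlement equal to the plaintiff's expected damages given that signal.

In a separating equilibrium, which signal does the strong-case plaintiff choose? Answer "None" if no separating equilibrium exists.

top litigator

Try strong-case → top litigator, weak-case → standard lawyer:
  If types separate, top litigator earns payment 177 and standard lawyer earns 130.
  Strong-case: top litigator gives 177 − 27 = 150; standard lawyer gives 130 − 0 = 130. No deviation. ✓
  Weak-case: standard lawyer gives 130 − 0 = 130; top litigator gives 177 − 76 = 101. No deviation. ✓
Both hold — the strong-case type sends top litigator.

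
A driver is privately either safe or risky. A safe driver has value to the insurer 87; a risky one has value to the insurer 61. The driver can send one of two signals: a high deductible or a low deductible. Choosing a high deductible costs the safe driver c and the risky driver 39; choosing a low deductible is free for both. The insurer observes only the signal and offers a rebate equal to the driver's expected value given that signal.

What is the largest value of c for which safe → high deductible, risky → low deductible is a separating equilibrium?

Under separation: high deductible → safe (pays 87); low deductible → risky (pays 61).
Risky: 61 − 0 = 61 ≥ 87 − 39 = 48. Holds regardless of c. ✓
Safe: 87 − c ≥ 61 − 0, so c ≤ 87 − 61 = 26.

26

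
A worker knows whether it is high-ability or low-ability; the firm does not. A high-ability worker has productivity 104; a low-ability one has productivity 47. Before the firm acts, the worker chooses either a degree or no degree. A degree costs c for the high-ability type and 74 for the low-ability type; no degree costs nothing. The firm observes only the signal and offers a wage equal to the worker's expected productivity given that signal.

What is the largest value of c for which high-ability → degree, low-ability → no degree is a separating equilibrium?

57

Under separation: degree → high-ability (pays 104); no degree → low-ability (pays 47).
Low-ability: 47 − 0 = 47 ≥ 104 − 74 = 30. Holds regardless of c. ✓
High-ability: 104 − c ≥ 47 − 0, so c ≤ 104 − 47 = 57.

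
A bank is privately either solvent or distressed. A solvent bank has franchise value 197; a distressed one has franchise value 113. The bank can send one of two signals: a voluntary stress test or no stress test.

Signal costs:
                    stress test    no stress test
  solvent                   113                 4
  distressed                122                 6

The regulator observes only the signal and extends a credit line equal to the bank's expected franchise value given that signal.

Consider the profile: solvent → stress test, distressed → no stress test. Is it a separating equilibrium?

No

If types separate, stress test earns payment 197 and no stress test earns 113.
Solvent: stress test gives 197 − 113 = 84; no stress test gives 113 − 4 = 109. Would deviate. ✗
Distressed: no stress test gives 113 − 6 = 107; stress test gives 197 − 122 = 75. No deviation. ✓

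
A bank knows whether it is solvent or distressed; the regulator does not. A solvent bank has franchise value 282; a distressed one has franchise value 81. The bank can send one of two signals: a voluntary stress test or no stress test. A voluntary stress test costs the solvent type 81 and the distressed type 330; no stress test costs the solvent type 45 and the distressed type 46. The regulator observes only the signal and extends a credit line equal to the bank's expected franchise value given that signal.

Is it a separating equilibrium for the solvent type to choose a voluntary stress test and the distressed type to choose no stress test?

If types separate, stress test earns payment 282 and no stress test earns 81.
Solvent: stress test gives 282 − 81 = 201; no stress test gives 81 − 45 = 36. No deviation. ✓
Distressed: no stress test gives 81 − 46 = 35; stress test gives 282 − 330 = -48. No deviation. ✓
Both incentive constraints hold.

Yes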